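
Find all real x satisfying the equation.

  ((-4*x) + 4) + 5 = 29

Step 1. [((-4*x) + 4) + 5 = 29] +5 is outermost — subtract 5 both sides, so sub: (-4*x) + 4 = 24.
Step 2. [(-4*x) + 4 = 24] -4 | LHS and -4 | 24: pull -4 out. So factor: x - 1 = -6.
Step 3. [x - 1 = -6] the outer -1 inverts by adding 1, so sub: x = -5.

Answer: x ∈ {-5}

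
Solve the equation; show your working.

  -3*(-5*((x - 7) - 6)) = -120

Step 1. [-3*(-5*((x - 7) - 6)) = -120] -3·(inner) — divide through by -3. So div: -5*((x - 7) - 6) = 40.
Step 2. [-5*((x - 7) - 6) = 40] -5 out front; divide by -5, so div: (x - 7) - 6 = -8.
Step 3. [(x - 7) - 6 = -8] -6 is outermost — add 6 both sides, so sub: x - 7 = -2.
Step 4. [x - 7 = -2] peel the -7: add 7 from each side ⇒ sub: x = 5.

Answer: x ∈ {5}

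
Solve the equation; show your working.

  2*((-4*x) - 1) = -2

Step 1. [2*((-4*x) - 1) = -2] 2 out front; divide by 2. So div: (-4*x) - 1 = -1.
Step 2. [(-4*x) - 1 = -1] the outer -1 inverts by adding 1, so sub: -4*x = 0.
Step 3. [-4*x = 0] -4 out front; divide by -4, so div: x = 0.

Answer: x ∈ {0}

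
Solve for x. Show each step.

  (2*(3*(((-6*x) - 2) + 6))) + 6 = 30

Step 1. [(2*(3*(((-6*x) - 2) + 6))) + 6 = 30] 2 | LHS and 2 | 30: pull 2 out. So factor: (3*(((-6*x) - 2) + 6)) + 3 = 15.
Step 2. [(3*(((-6*x) - 2) + 6)) + 3 = 15] +3 is outermost — subtract 3 both sides, so sub: 3*(((-6*x) - 2) + 6) = 12.
Step 3. [3*(((-6*x) - 2) + 6) = 12] LHS = 3·(…); ÷3 both sides ⇒ div: ((-6*x) - 2) + 6 = 4.
Step 4. [((-6*x) - 2) + 6 = 4] peel the +6: subtract 6 from each side. So sub: (-6*x) - 2 = -2.
Step 5. [(-6*x) - 2 = -2] peel the -2: add 2 from each side. So sub: -6*x = 0.
Step 6. [-6*x = 0] divide by the outer -6. So div: x = 0.

Answer: x ∈ {0}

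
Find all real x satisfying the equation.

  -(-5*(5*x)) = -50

Step 1. [-(-5*(5*x)) = -50] flip signs both sides. So neg: -5*(5*x) = 50.
Step 2. [-5*(5*x) = 50] -5 out front; divide by -5, so div: 5*x = -10.
Step 3. [5*x = -10] 5·(inner) — divide through by 5, so div: x = -2.

Answer: x ∈ {-2}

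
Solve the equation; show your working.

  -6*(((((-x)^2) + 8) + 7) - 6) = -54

Step 1. [-6*(((((-x)^2) + 8) + 7) - 6) = -54] divide by the outer -6. So div: ((((-x)^2) + 8) + 7) - 6 = 9.
Step 2. [((((-x)^2) + 8) + 7) - 6 = 9] add 6: x sits inside (… - 6) ⇒ sub: (((-x)^2) + 8) + 7 = 15.
Step 3. [(((-x)^2) + 8) + 7 = 15] 7 comes off first (subtract 7). So sub: ((-x)^2) + 8 = 8.
Step 4. [((-x)^2) + 8 = 8] the outer +8 inverts by subtracting 8 ⇒ sub: (-x)^2 = 0.
Step 5. [(-x)^2 = 0] LHS squared, RHS 0 ≥ 0: apply √ (±) ⇒ sqrt: -x = 0.
Step 6. [-x = 0] leading − — multiply by −1 ⇒ neg: x = 0.

Answer: x ∈ {0}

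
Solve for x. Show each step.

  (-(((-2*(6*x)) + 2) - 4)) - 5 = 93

Step 1. [(-(((-2*(6*x)) + 2) - 4)) - 5 = 93] add 5: x sits inside (… - 5). So sub: -(((-2*(6*x)) + 2) - 4) = 98.
Step 2. [-(((-2*(6*x)) + 2) - 4) = 98] flip signs both sides ⇒ neg: ((-2*(6*x)) + 2) - 4 = -98.
Step 3. [((-2*(6*x)) + 2) - 4 = -98] peel the -4: add 4 from each side. So sub: (-2*(6*x)) + 2 = -94.
Step 4. [(-2*(6*x)) + 2 = -94] -2 | LHS and -2 | -94: pull -2 out, so factor: (6*x) - 1 = 47.
Step 5. [(6*x) - 1 = 47] the outer -1 inverts by adding 1. So sub: 6*x = 48.
Step 6. [6*x = 48] leading coefficient 6: divide by 6. So div: x = 8.

Answer: x ∈ {8}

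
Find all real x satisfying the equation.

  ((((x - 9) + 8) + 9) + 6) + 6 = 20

Step 1. [((((x - 9) + 8) + 9) + 6) + 6 = 20] subtract 6: x sits inside (… + 6) ⇒ sub: (((x - 9) + 8) + 9) + 6 = 14.
Step 2. [(((x - 9) + 8) + 9) + 6 = 14] peel the +6: subtract 6 from each side ⇒ sub: ((x - 9) + 8) + 9 = 8.
Step 3. [((x - 9) + 8) + 9 = 8] +9 is outermost — subtract 9 both sides. So sub: (x - 9) + 8 = -1.
Step 4. [(x - 9) + 8 = -1] the outer +8 inverts by subtracting 8, so sub: x - 9 = -9.
Step 5. [x - 9 = -9] the outer -9 inverts by adding 9. So sub: x = 0.

Answer: x ∈ {0}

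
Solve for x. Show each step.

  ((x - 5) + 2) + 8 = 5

Step 1. [((x - 5) + 2) + 8 = 5] peel the +8: subtract 8 from each side ⇒ sub: (x - 5) + 2 = -3.
Step 2. [(x - 5) + 2 = -3] subtract 2: x sits inside (… + 2) ⇒ sub: x - 5 = -5.
Step 3. [x - 5 = -5] 5 comes off first (add 5), so sub: x = 0.

Answer: x ∈ {0}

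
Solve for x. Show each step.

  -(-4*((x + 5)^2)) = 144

Step 1. [-(-4*((x + 5)^2)) = 144] leading − — multiply by −1. So neg: -4*((x + 5)^2) = -144.
Step 2. [-4*((x + 5)^2) = -144] LHS = -4·(…); ÷-4 both sides ⇒ div: (x + 5)^2 = 36.
Step 3. [(x + 5)^2 = 36] LHS squared, RHS 36 ≥ 0: apply √ (±), so sqrt: x + 5 = 6 or -6.
Step 4. [x + 5 = 6 or -6] +5 is outermost — subtract 5 both sides. So sub: x = 1 or -11.

Answer: x ∈ {-11, 1}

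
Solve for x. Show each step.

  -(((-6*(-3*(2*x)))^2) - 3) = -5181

Step 1. [-(((-6*(-3*(2*x)))^2) - 3) = -5181] flip signs both sides. So neg: ((-6*(-3*(2*x)))^2) - 3 = 5181.
Step 2. [((-6*(-3*(2*x)))^2) - 3 = 5181] the outer -3 inverts by adding 3. So sub: (-6*(-3*(2*x)))^2 = 5184.
Step 3. [(-6*(-3*(2*x)))^2 = 5184] LHS squared, RHS 5184 ≥ 0: apply √ (±), so sqrt: -6*(-3*(2*x)) = 72 or -72.
Step 4. [-6*(-3*(2*x)) = 72 or -72] -6 out front; divide by -6. So div: -3*(2*x) = -12 or 12.
Step 5. [-3*(2*x) = -12 or 12] divide by the outer -3. So div: 2*x = 4 or -4.
Step 6. [2*x = 4 or -4] 2 out front; divide by 2. So div: x = 2 or -2.

Answer: x ∈ {-2, 2}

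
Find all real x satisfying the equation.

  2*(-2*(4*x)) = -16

Step 1. [2*(-2*(4*x)) = -16] leading coefficient 2: divide by 2 ⇒ div: -2*(4*x) = -8.
Step 2. [-2*(4*x) = -8] divide by the outer -2 ⇒ div: 4*x = 4.
Step 3. [4*x = 4] divide by the outer 4. So div: x = 1.

Answer: x ∈ {1}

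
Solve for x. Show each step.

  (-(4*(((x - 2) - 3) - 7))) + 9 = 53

Step 1. [(-(4*(((x - 2) - 3) - 7))) + 9 = 53] 9 comes off first (subtract 9) ⇒ sub: -(4*(((x - 2) - 3) - 7)) = 44.
Step 2. [-(4*(((x - 2) - 3) - 7)) = 44] LHS negated; negate both sides, so neg: 4*(((x - 2) - 3) - 7) = -44.
Step 3. [4*(((x - 2) - 3) - 7) = -44] divide by the outer 4. So div: ((x - 2) - 3) - 7 = -11.
Step 4. [((x - 2) - 3) - 7 = -11] 7 comes off first (add 7). So sub: (x - 2) - 3 = -4.
Step 5. [(x - 2) - 3 = -4] -3 is outermost — add 3 both sides, so sub: x - 2 = -1.
Step 6. [x - 2 = -1] the outer -2 inverts by adding 2 ⇒ sub: x = 1.

Answer: x ∈ {1}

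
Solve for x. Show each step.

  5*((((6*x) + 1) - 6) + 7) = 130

Step 1. [5*((((6*x) + 1) - 6) + 7) = 130] divide by the outer 5, so div: (((6*x) + 1) - 6) + 7 = 26.
Step 2. [(((6*x) + 1) - 6) + 7 = 26] 7 comes off first (subtract 7) ⇒ sub: ((6*x) + 1) - 6 = 19.
Step 3. [((6*x) + 1) - 6 = 19] -6 is outermost — add 6 both sides ⇒ sub: (6*x) + 1 = 25.
Step 4. [(6*x) + 1 = 25] +1 is outermost — subtract 1 both sides ⇒ sub: 6*x = 24.
Step 5. [6*x = 24] 6 out front; divide by 6. So div: x = 4.

Answer: x ∈ {4}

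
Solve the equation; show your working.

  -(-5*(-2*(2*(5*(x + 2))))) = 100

Step 1. [-(-5*(-2*(2*(5*(x + 2))))) = 100] LHS negated; negate both sides ⇒ neg: -5*(-2*(2*(5*(x + 2)))) = -100.
Step 2. [-5*(-2*(2*(5*(x + 2)))) = -100] divide by the outer -5. So div: -2*(2*(5*(x + 2))) = 20.
Step 3. [-2*(2*(5*(x + 2))) = 20] divide by the outer -2 ⇒ div: 2*(5*(x + 2)) = -10.
Step 4. [2*(5*(x + 2)) = -10] LHS = 2·(…); ÷2 both sides. So div: 5*(x + 2) = -5.
Step 5. [5*(x + 2) = -5] divide by the outer 5, so div: x + 2 = -1.
Step 6. [x + 2 = -1] +2 is outermost — subtract 2 both sides ⇒ sub: x = -3.

Answer: x ∈ {-3}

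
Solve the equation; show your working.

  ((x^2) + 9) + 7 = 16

Step 1. [((x^2) + 9) + 7 = 16] 7 comes off first (subtract 7) ⇒ sub: (x^2) + 9 = 9.
Step 2. [(x^2) + 9 = 9] 9 comes off first (subtract 9), so sub: x^2 = 0.
Step 3. [x^2 = 0] LHS squared, RHS 0 ≥ 0: apply √ (±), so sqrt: x = 0.

Answer: x ∈ {0}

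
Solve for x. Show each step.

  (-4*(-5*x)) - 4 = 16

Step 1. [(-4*(-5*x)) - 4 = 16] -4 divides every term; factor it out. So factor: (-5*x) + 1 = -4.
Step 2. [(-5*x) + 1 = -4] +1 is outermost — subtract 1 both sides, so sub: -5*x = -5.
Step 3. [-5*x = -5] -5·(inner) — divide through by -5, so div: x = 1.

Answer: x ∈ {1}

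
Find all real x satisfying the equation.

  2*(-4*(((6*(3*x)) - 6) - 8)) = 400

Step 1. [2*(-4*(((6*(3*x)) - 6) - 8)) = 400] 2·(inner) — divide through by 2, so div: -4*(((6*(3*x)) - 6) - 8) = 200.
Step 2. [-4*(((6*(3*x)) - 6) - 8) = 200] -4·(inner) — divide through by -4. So div: ((6*(3*x)) - 6) - 8 = -50.
Step 3. [((6*(3*x)) - 6) - 8 = -50] add 8: x sits inside (… - 8), so sub: (6*(3*x)) - 6 = -42.
Step 4. [(6*(3*x)) - 6 = -42] 6 divides every term; factor it out, so factor: (3*x) - 1 = -7.
Step 5. [(3*x) - 1 = -7] 1 comes off first (add 1) ⇒ sub: 3*x = -6.
Step 6. [3*x = -6] leading coefficient 3: divide by 3, so div: x = -2.

Answer: x ∈ {-2}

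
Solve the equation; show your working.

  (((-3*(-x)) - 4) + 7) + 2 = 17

Step 1. [(((-3*(-x)) - 4) + 7) + 2 = 17] subtract 2: x sits inside (… + 2), so sub: ((-3*(-x)) - 4) + 7 = 15.
Step 2. [((-3*(-x)) - 4) + 7 = 15] subtract 7: x sits inside (… + 7), so sub: (-3*(-x)) - 4 = 8.
Step 3. [(-3*(-x)) - 4 = 8] -4 is outermost — add 4 both sides. So sub: -3*(-x) = 12.
Step 4. [-3*(-x) = 12] divide by the outer -3. So div: -x = -4.
Step 5. [-x = -4] flip signs both sides, so neg: x = 4.

Answer: x ∈ {4}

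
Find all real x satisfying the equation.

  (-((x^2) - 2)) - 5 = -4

Step 1. [(-((x^2) - 2)) - 5 = -4] add 5: x sits inside (… - 5). So sub: -((x^2) - 2) = 1.
Step 2. [-((x^2) - 2) = 1] LHS negated; negate both sides, so neg: (x^2) - 2 = -1.
Step 3. [(x^2) - 2 = -1] 2 comes off first (add 2) ⇒ sub: x^2 = 1.
Step 4. [x^2 = 1] √ both sides: 1 ≥ 0 gives two branches. So sqrt: x = 1 or -1.

Answer: x ∈ {-1, 1}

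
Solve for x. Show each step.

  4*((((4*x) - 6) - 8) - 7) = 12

Step 1. [4*((((4*x) - 6) - 8) - 7) = 12] 4 out front; divide by 4, so div: (((4*x) - 6) - 8) - 7 = 3.
Step 2. [(((4*x) - 6) - 8) - 7 = 3] peel the -7: add 7 from each side. So sub: ((4*x) - 6) - 8 = 10.
Step 3. [((4*x) - 6) - 8 = 10] -8 is outermost — add 8 both sides. So sub: (4*x) - 6 = 18.
Step 4. [(4*x) - 6 = 18] 6 comes off first (add 6). So sub: 4*x = 24.
Step 5. [4*x = 24] leading coefficient 4: divide by 4 ⇒ div: x = 6.

Answer: x ∈ {6}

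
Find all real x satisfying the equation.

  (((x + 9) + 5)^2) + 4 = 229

Step 1. [(((x + 9) + 5)^2) + 4 = 229] subtract 4: x sits inside (… + 4), so sub: ((x + 9) + 5)^2 = 225.
Step 2. [((x + 9) + 5)^2 = 225] 225 ≥ 0, LHS is (·)² — take ±√, so sqrt: (x + 9) + 5 = 15 or -15.
Step 3. [(x + 9) + 5 = 15 or -15] the outer +5 inverts by subtracting 5, so sub: x + 9 = 10 or -20.
Step 4. [x + 9 = 10 or -20] +9 is outermost — subtract 9 both sides ⇒ sub: x = 1 or -29.

Answer: x ∈ {-29, 1}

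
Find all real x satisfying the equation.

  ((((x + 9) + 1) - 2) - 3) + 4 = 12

Step 1. [((((x + 9) + 1) - 2) - 3) + 4 = 12] +4 is outermost — subtract 4 both sides. So sub: (((x + 9) + 1) - 2) - 3 = 8.
Step 2. [(((x + 9) + 1) - 2) - 3 = 8] 3 comes off first (add 3), so sub: ((x + 9) + 1) - 2 = 11.
Step 3. [((x + 9) + 1) - 2 = 11] the outer -2 inverts by adding 2, so sub: (x + 9) + 1 = 13.
Step 4. [(x + 9) + 1 = 13] 1 comes off first (subtract 1), so sub: x + 9 = 12.
Step 5. [x + 9 = 12] the outer +9 inverts by subtracting 9. So sub: x = 3.

Answer: x ∈ {3}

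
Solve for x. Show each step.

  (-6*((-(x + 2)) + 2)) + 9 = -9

Step 1. [(-6*((-(x + 2)) + 2)) + 9 = -9] the outer +9 inverts by subtracting 9, so sub: -6*((-(x + 2)) + 2) = -18.
Step 2. [-6*((-(x + 2)) + 2) = -18] LHS = -6·(…); ÷-6 both sides, so div: (-(x + 2)) + 2 = 3.
Step 3. [(-(x + 2)) + 2 = 3] 2 comes off first (subtract 2) ⇒ sub: -(x + 2) = 1.
Step 4. [-(x + 2) = 1] leading − — multiply by −1 ⇒ neg: x + 2 = -1.
Step 5. [x + 2 = -1] +2 is outermost — subtract 2 both sides ⇒ sub: x = -3.

Answer: x ∈ {-3}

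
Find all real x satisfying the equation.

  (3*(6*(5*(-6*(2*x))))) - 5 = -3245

Step 1. [(3*(6*(5*(-6*(2*x))))) - 5 = -3245] 5 comes off first (add 5). So sub: 3*(6*(5*(-6*(2*x)))) = -3240.
Step 2. [3*(6*(5*(-6*(2*x)))) = -3240] 3 out front; divide by 3, so div: 6*(5*(-6*(2*x))) = -1080.
Step 3. [6*(5*(-6*(2*x))) = -1080] LHS = 6·(…); ÷6 both sides. So div: 5*(-6*(2*x)) = -180.
Step 4. [5*(-6*(2*x)) = -180] leading coefficient 5: divide by 5 ⇒ div: -6*(2*x) = -36.
Step 5. [-6*(2*x) = -36] divide by the outer -6 ⇒ div: 2*x = 6.
Step 6. [2*x = 6] 2 out front; divide by 2, so div: x = 3.

Answer: x ∈ {3}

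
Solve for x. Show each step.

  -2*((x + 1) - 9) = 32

Step 1. [-2*((x + 1) - 9) = 32] LHS = -2·(…); ÷-2 both sides. So div: (x + 1) - 9 = -16.
Step 2. [(x + 1) - 9 = -16] peel the -9: add 9 from each side, so sub: x + 1 = -7.
Step 3. [x + 1 = -7] +1 is outermost — subtract 1 both sides, so sub: x = -8.

Answer: x ∈ {-8}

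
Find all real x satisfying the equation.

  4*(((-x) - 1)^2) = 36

Step 1. [4*(((-x) - 1)^2) = 36] LHS = 4·(…); ÷4 both sides, so div: ((-x) - 1)^2 = 9.
Step 2. [((-x) - 1)^2 = 9] √ both sides: 9 ≥ 0 gives two branches ⇒ sqrt: (-x) - 1 = 3 or -3.
Step 3. [(-x) - 1 = 3 or -3] add 1: x sits inside (… - 1), so sub: -x = 4 or -2.
Step 4. [-x = 4 or -2] LHS negated; negate both sides. So neg: x = -4 or 2.

Answer: x ∈ {-4, 2}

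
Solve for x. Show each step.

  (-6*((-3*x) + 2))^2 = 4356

Step 1. [(-6*((-3*x) + 2))^2 = 4356] √ both sides: 4356 ≥ 0 gives two branches. So sqrt: -6*((-3*x) + 2) = 66 or -66.
Step 2. [-6*((-3*x) + 2) = 66 or -66] -6·(inner) — divide through by -6, so div: (-3*x) + 2 = -11 or 11.
Step 3. [(-3*x) + 2 = -11 or 11] the outer +2 inverts by subtracting 2 ⇒ sub: -3*x = -13 or 9.
Step 4. [-3*x = -13 or 9] -3 out front; divide by -3, so div: x = 13/3 or -3.

Answer: x ∈ {-3, 13/3}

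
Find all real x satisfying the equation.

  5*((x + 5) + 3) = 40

Step 1. [5*((x + 5) + 3) = 40] leading coefficient 5: divide by 5 ⇒ div: (x + 5) + 3 = 8.
Step 2. [(x + 5) + 3 = 8] +3 is outermost — subtract 3 both sides ⇒ sub: x + 5 = 5.
Step 3. [x + 5 = 5] 5 comes off first (subtract 5). So sub: x = 0.

Answer: x ∈ {0}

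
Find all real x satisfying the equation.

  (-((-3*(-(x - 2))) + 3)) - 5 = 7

Step 1. [(-((-3*(-(x - 2))) + 3)) - 5 = 7] peel the -5: add 5 from each side, so sub: -((-3*(-(x - 2))) + 3) = 12.
Step 2. [-((-3*(-(x - 2))) + 3) = 12] flip signs both sides, so neg: (-3*(-(x - 2))) + 3 = -12.
Step 3. [(-3*(-(x - 2))) + 3 = -12] +3 is outermost — subtract 3 both sides, so sub: -3*(-(x - 2)) = -15.
Step 4. [-3*(-(x - 2)) = -15] leading coefficient -3: divide by -3, so div: -(x - 2) = 5.
Step 5. [-(x - 2) = 5] leading − — multiply by −1 ⇒ neg: x - 2 = -5.
Step 6. [x - 2 = -5] -2 is outermost — add 2 both sides ⇒ sub: x = -3.

Answer: x ∈ {-3}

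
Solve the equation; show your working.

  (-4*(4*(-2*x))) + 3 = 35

Step 1. [(-4*(4*(-2*x))) + 3 = 35] +3 is outermost — subtract 3 both sides, so sub: -4*(4*(-2*x)) = 32.
Step 2. [-4*(4*(-2*x)) = 32] -4·(inner) — divide through by -4 ⇒ div: 4*(-2*x) = -8.
Step 3. [4*(-2*x) = -8] 4 out front; divide by 4 ⇒ div: -2*x = -2.
Step 4. [-2*x = -2] divide by the outer -2 ⇒ div: x = 1.

Answer: x ∈ {1}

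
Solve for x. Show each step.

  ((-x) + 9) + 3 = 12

Step 1. [((-x) + 9) + 3 = 12] subtract 3: x sits inside (… + 3), so sub: (-x) + 9 = 9.
Step 2. [(-x) + 9 = 9] the outer +9 inverts by subtracting 9 ⇒ sub: -x = 0.
Step 3. [-x = 0] leading − — multiply by −1. So neg: x = 0.

Answer: x ∈ {0}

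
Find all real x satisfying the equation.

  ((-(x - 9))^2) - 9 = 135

Step 1. [((-(x - 9))^2) - 9 = 135] 9 comes off first (add 9). So sub: (-(x - 9))^2 = 144.
Step 2. [(-(x - 9))^2 = 144] LHS squared, RHS 144 ≥ 0: apply √ (±), so sqrt: -(x - 9) = 12 or -12.
Step 3. [-(x - 9) = 12 or -12] flip signs both sides ⇒ neg: x - 9 = -12 or 12.
Step 4. [x - 9 = -12 or 12] add 9: x sits inside (… - 9), so sub: x = -3 or 21.

Answer: x ∈ {-3, 21}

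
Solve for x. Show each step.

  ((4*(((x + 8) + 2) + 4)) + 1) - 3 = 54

Step 1. [((4*(((x + 8) + 2) + 4)) + 1) - 3 = 54] the outer -3 inverts by adding 3 ⇒ sub: (4*(((x + 8) + 2) + 4)) + 1 = 57.
Step 2. [(4*(((x + 8) + 2) + 4)) + 1 = 57] 1 comes off first (subtract 1), so sub: 4*(((x + 8) + 2) + 4) = 56.
Step 3. [4*(((x + 8) + 2) + 4) = 56] LHS = 4·(…); ÷4 both sides, so div: ((x + 8) + 2) + 4 = 14.
Step 4. [((x + 8) + 2) + 4 = 14] subtract 4: x sits inside (… + 4). So sub: (x + 8) + 2 = 10.
Step 5. [(x + 8) + 2 = 10] 2 comes off first (subtract 2) ⇒ sub: x + 8 = 8.
Step 6. [x + 8 = 8] the outer +8 inverts by subtracting 8, so sub: x = 0.

Answer: x ∈ {0}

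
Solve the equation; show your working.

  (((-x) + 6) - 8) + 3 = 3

Step 1. [(((-x) + 6) - 8) + 3 = 3] the outer +3 inverts by subtracting 3, so sub: ((-x) + 6) - 8 = 0.
Step 2. [((-x) + 6) - 8 = 0] peel the -8: add 8 from each side, so sub: (-x) + 6 = 8.
Step 3. [(-x) + 6 = 8] peel the +6: subtract 6 from each side ⇒ sub: -x = 2.
Step 4. [-x = 2] LHS negated; negate both sides, so neg: x = -2.

Answer: x ∈ {-2}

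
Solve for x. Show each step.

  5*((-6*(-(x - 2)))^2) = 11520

Step 1. [5*((-6*(-(x - 2)))^2) = 11520] 5·(inner) — divide through by 5, so div: (-6*(-(x - 2)))^2 = 2304.
Step 2. [(-6*(-(x - 2)))^2 = 2304] LHS squared, RHS 2304 ≥ 0: apply √ (±). So sqrt: -6*(-(x - 2)) = 48 or -48.
Step 3. [-6*(-(x - 2)) = 48 or -48] -6 out front; divide by -6 ⇒ div: -(x - 2) = -8 or 8.
Step 4. [-(x - 2) = -8 or 8] LHS negated; negate both sides. So neg: x - 2 = 8 or -8.
Step 5. [x - 2 = 8 or -8] peel the -2: add 2 from each side, so sub: x = 10 or -6.

Answer: x ∈ {-6, 10}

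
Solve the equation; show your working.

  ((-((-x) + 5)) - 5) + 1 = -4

Step 1. [((-((-x) + 5)) - 5) + 1 = -4] 1 comes off first (subtract 1) ⇒ sub: (-((-x) + 5)) - 5 = -5.
Step 2. [(-((-x) + 5)) - 5 = -5] -5 is outermost — add 5 both sides. So sub: -((-x) + 5) = 0.
Step 3. [-((-x) + 5) = 0] flip signs both sides. So neg: (-x) + 5 = 0.
Step 4. [(-x) + 5 = 0] the outer +5 inverts by subtracting 5, so sub: -x = -5.
Step 5. [-x = -5] LHS negated; negate both sides, so neg: x = 5.

Answer: x ∈ {5}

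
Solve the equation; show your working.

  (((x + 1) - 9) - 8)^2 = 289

Step 1. [(((x + 1) - 9) - 8)^2 = 289] LHS squared, RHS 289 ≥ 0: apply √ (±). So sqrt: ((x + 1) - 9) - 8 = 17 or -17.
Step 2. [((x + 1) - 9) - 8 = 17 or -17] add 8: x sits inside (… - 8) ⇒ sub: (x + 1) - 9 = 25 or -9.
Step 3. [(x + 1) - 9 = 25 or -9] the outer -9 inverts by adding 9, so sub: x + 1 = 34 or 0.
Step 4. [x + 1 = 34 or 0] the outer +1 inverts by subtracting 1. So sub: x = 33 or -1.

Answer: x ∈ {-1, 33}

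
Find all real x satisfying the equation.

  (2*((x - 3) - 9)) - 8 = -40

Step 1. [(2*((x - 3) - 9)) - 8 = -40] 2 | LHS and 2 | -40: pull 2 out. So factor: ((x - 3) - 9) - 4 = -20.
Step 2. [((x - 3) - 9) - 4 = -20] peel the -4: add 4 from each side, so sub: (x - 3) - 9 = -16.
Step 3. [(x - 3) - 9 = -16] add 9: x sits inside (… - 9). So sub: x - 3 = -7.
Step 4. [x - 3 = -7] add 3: x sits inside (… - 3) ⇒ sub: x = -4.

Answer: x ∈ {-4}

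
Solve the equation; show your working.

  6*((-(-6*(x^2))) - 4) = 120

Step 1. [6*((-(-6*(x^2))) - 4) = 120] LHS = 6·(…); ÷6 both sides. So div: (-(-6*(x^2))) - 4 = 20.
Step 2. [(-(-6*(x^2))) - 4 = 20] peel the -4: add 4 from each side. So sub: -(-6*(x^2)) = 24.
Step 3. [-(-6*(x^2)) = 24] flip signs both sides ⇒ neg: -6*(x^2) = -24.
Step 4. [-6*(x^2) = -24] LHS = -6·(…); ÷-6 both sides. So div: x^2 = 4.
Step 5. [x^2 = 4] √ both sides: 4 ≥ 0 gives two branches, so sqrt: x = 2 or -2.

Answer: x ∈ {-2, 2}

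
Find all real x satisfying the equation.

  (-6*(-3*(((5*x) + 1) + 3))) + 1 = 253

Step 1. [(-6*(-3*(((5*x) + 1) + 3))) + 1 = 253] the outer +1 inverts by subtracting 1 ⇒ sub: -6*(-3*(((5*x) + 1) + 3)) = 252.
Step 2. [-6*(-3*(((5*x) + 1) + 3)) = 252] leading coefficient -6: divide by -6 ⇒ div: -3*(((5*x) + 1) + 3) = -42.
Step 3. [-3*(((5*x) + 1) + 3) = -42] LHS = -3·(…); ÷-3 both sides. So div: ((5*x) + 1) + 3 = 14.
Step 4. [((5*x) + 1) + 3 = 14] peel the +3: subtract 3 from each side ⇒ sub: (5*x) + 1 = 11.
Step 5. [(5*x) + 1 = 11] +1 is outermost — subtract 1 both sides ⇒ sub: 5*x = 10.
Step 6. [5*x = 10] 5·(inner) — divide through by 5, so div: x = 2.

Answer: x ∈ {2}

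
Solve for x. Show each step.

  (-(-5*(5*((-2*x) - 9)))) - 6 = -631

Step 1. [(-(-5*(5*((-2*x) - 9)))) - 6 = -631] 6 comes off first (add 6), so sub: -(-5*(5*((-2*x) - 9))) = -625.
Step 2. [-(-5*(5*((-2*x) - 9))) = -625] leading − — multiply by −1, so neg: -5*(5*((-2*x) - 9)) = 625.
Step 3. [-5*(5*((-2*x) - 9)) = 625] LHS = -5·(…); ÷-5 both sides, so div: 5*((-2*x) - 9) = -125.
Step 4. [5*((-2*x) - 9) = -125] leading coefficient 5: divide by 5, so div: (-2*x) - 9 = -25.
Step 5. [(-2*x) - 9 = -25] 9 comes off first (add 9). So sub: -2*x = -16.
Step 6. [-2*x = -16] -2 out front; divide by -2 ⇒ div: x = 8.

Answer: x ∈ {8}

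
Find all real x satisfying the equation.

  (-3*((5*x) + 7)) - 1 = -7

Step 1. [(-3*((5*x) + 7)) - 1 = -7] 1 comes off first (add 1) ⇒ sub: -3*((5*x) + 7) = -6.
Step 2. [-3*((5*x) + 7) = -6] LHS = -3·(…); ÷-3 both sides ⇒ div: (5*x) + 7 = 2.
Step 3. [(5*x) + 7 = 2] +7 is outermost — subtract 7 both sides, so sub: 5*x = -5.
Step 4. [5*x = -5] 5 out front; divide by 5, so div: x = -1.

Answer: x ∈ {-1}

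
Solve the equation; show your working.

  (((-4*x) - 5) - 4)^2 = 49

Step 1. [(((-4*x) - 5) - 4)^2 = 49] LHS squared, RHS 49 ≥ 0: apply √ (±) ⇒ sqrt: ((-4*x) - 5) - 4 = 7 or -7.
Step 2. [((-4*x) - 5) - 4 = 7 or -7] -4 is outermost — add 4 both sides ⇒ sub: (-4*x) - 5 = 11 or -3.
Step 3. [(-4*x) - 5 = 11 or -3] -5 is outermost — add 5 both sides, so sub: -4*x = 16 or 2.
Step 4. [-4*x = 16 or 2] leading coefficient -4: divide by -4, so div: x = -4 or -1/2.

Answer: x ∈ {-4, -1/2}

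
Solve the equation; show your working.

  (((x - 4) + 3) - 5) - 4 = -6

Step 1. [(((x - 4) + 3) - 5) - 4 = -6] -4 is outermost — add 4 both sides ⇒ sub: ((x - 4) + 3) - 5 = -2.
Step 2. [((x - 4) + 3) - 5 = -2] 5 comes off first (add 5). So sub: (x - 4) + 3 = 3.
Step 3. [(x - 4) + 3 = 3] peel the +3: subtract 3 from each side. So sub: x - 4 = 0.
Step 4. [x - 4 = 0] add 4: x sits inside (… - 4) ⇒ sub: x = 4.

Answer: x ∈ {4}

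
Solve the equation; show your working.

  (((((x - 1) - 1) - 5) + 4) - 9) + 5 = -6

Step 1. [(((((x - 1) - 1) - 5) + 4) - 9) + 5 = -6] 5 comes off first (subtract 5) ⇒ sub: ((((x - 1) - 1) - 5) + 4) - 9 = -11.
Step 2. [((((x - 1) - 1) - 5) + 4) - 9 = -11] the outer -9 inverts by adding 9, so sub: (((x - 1) - 1) - 5) + 4 = -2.
Step 3. [(((x - 1) - 1) - 5) + 4 = -2] peel the +4: subtract 4 from each side, so sub: ((x - 1) - 1) - 5 = -6.
Step 4. [((x - 1) - 1) - 5 = -6] peel the -5: add 5 from each side, so sub: (x - 1) - 1 = -1.
Step 5. [(x - 1) - 1 = -1] 1 comes off first (add 1) ⇒ sub: x - 1 = 0.
Step 6. [x - 1 = 0] the outer -1 inverts by adding 1 ⇒ sub: x = 1.

Answer: x ∈ {1}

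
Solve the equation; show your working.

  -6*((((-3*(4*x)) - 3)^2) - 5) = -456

Step 1. [-6*((((-3*(4*x)) - 3)^2) - 5) = -456] leading coefficient -6: divide by -6, so div: (((-3*(4*x)) - 3)^2) - 5 = 76.
Step 2. [(((-3*(4*x)) - 3)^2) - 5 = 76] 5 comes off first (add 5), so sub: ((-3*(4*x)) - 3)^2 = 81.
Step 3. [((-3*(4*x)) - 3)^2 = 81] √ both sides: 81 ≥ 0 gives two branches ⇒ sqrt: (-3*(4*x)) - 3 = 9 or -9.
Step 4. [(-3*(4*x)) - 3 = 9 or -9] common factor -3 (LHS and 9 or -9) — divide through ⇒ factor: (4*x) + 1 = -3 or 3.
Step 5. [(4*x) + 1 = -3 or 3] +1 is outermost — subtract 1 both sides, so sub: 4*x = -4 or 2.
Step 6. [4*x = -4 or 2] 4·(inner) — divide through by 4, so div: x = -1 or 1/2.

Answer: x ∈ {-1, 1/2}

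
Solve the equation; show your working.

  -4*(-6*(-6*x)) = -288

Step 1. [-4*(-6*(-6*x)) = -288] leading coefficient -4: divide by -4 ⇒ div: -6*(-6*x) = 72.
Step 2. [-6*(-6*x) = 72] -6 out front; divide by -6 ⇒ div: -6*x = -12.
Step 3. [-6*x = -12] leading coefficient -6: divide by -6, so div: x = 2.

Answer: x ∈ {2}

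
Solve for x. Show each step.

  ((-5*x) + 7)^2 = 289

Step 1. [((-5*x) + 7)^2 = 289] LHS squared, RHS 289 ≥ 0: apply √ (±), so sqrt: (-5*x) + 7 = 17 or -17.
Step 2. [(-5*x) + 7 = 17 or -17] the outer +7 inverts by subtracting 7, so sub: -5*x = 10 or -24.
Step 3. [-5*x = 10 or -24] divide by the outer -5. So div: x = -2 or 24/5.

Answer: x ∈ {-2, 24/5}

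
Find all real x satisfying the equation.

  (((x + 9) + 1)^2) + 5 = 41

Step 1. [(((x + 9) + 1)^2) + 5 = 41] +5 is outermost — subtract 5 both sides, so sub: ((x + 9) + 1)^2 = 36.
Step 2. [((x + 9) + 1)^2 = 36] √ both sides: 36 ≥ 0 gives two branches, so sqrt: (x + 9) + 1 = 6 or -6.
Step 3. [(x + 9) + 1 = 6 or -6] +1 is outermost — subtract 1 both sides ⇒ sub: x + 9 = 5 or -7.
Step 4. [x + 9 = 5 or -7] peel the +9: subtract 9 from each side. So sub: x = -4 or -16.

Answer: x ∈ {-16, -4}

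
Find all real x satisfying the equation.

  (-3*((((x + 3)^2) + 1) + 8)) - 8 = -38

Step 1. [(-3*((((x + 3)^2) + 1) + 8)) - 8 = -38] 8 comes off first (add 8). So sub: -3*((((x + 3)^2) + 1) + 8) = -30.
Step 2. [-3*((((x + 3)^2) + 1) + 8) = -30] leading coefficient -3: divide by -3, so div: (((x + 3)^2) + 1) + 8 = 10.
Step 3. [(((x + 3)^2) + 1) + 8 = 10] 8 comes off first (subtract 8) ⇒ sub: ((x + 3)^2) + 1 = 2.
Step 4. [((x + 3)^2) + 1 = 2] the outer +1 inverts by subtracting 1. So sub: (x + 3)^2 = 1.
Step 5. [(x + 3)^2 = 1] 1 ≥ 0, LHS is (·)² — take ±√. So sqrt: x + 3 = 1 or -1.
Step 6. [x + 3 = 1 or -1] subtract 3: x sits inside (… + 3). So sub: x = -2 or -4.

Answer: x ∈ {-4, -2}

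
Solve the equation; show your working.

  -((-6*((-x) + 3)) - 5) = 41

Step 1. [-((-6*((-x) + 3)) - 5) = 41] leading − — multiply by −1 ⇒ neg: (-6*((-x) + 3)) - 5 = -41.
Step 2. [(-6*((-x) + 3)) - 5 = -41] 5 comes off first (add 5) ⇒ sub: -6*((-x) + 3) = -36.
Step 3. [-6*((-x) + 3) = -36] -6·(inner) — divide through by -6, so div: (-x) + 3 = 6.
Step 4. [(-x) + 3 = 6] subtract 3: x sits inside (… + 3). So sub: -x = 3.
Step 5. [-x = 3] flip signs both sides, so neg: x = -3.

Answer: x ∈ {-3}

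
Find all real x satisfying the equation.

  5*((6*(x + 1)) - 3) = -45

Step 1. [5*((6*(x + 1)) - 3) = -45] 5 out front; divide by 5, so div: (6*(x + 1)) - 3 = -9.
Step 2. [(6*(x + 1)) - 3 = -9] 3 comes off first (add 3) ⇒ sub: 6*(x + 1) = -6.
Step 3. [6*(x + 1) = -6] divide by the outer 6. So div: x + 1 = -1.
Step 4. [x + 1 = -1] +1 is outermost — subtract 1 both sides ⇒ sub: x = -2.

Answer: x ∈ {-2}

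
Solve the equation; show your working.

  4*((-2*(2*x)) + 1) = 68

Step 1. [4*((-2*(2*x)) + 1) = 68] leading coefficient 4: divide by 4, so div: (-2*(2*x)) + 1 = 17.
Step 2. [(-2*(2*x)) + 1 = 17] subtract 1: x sits inside (… + 1), so sub: -2*(2*x) = 16.
Step 3. [-2*(2*x) = 16] divide by the outer -2, so div: 2*x = -8.
Step 4. [2*x = -8] LHS = 2·(…); ÷2 both sides. So div: x = -4.

Answer: x ∈ {-4}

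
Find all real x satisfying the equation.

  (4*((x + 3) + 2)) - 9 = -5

Step 1. [(4*((x + 3) + 2)) - 9 = -5] -9 is outermost — add 9 both sides, so sub: 4*((x + 3) + 2) = 4.
Step 2. [4*((x + 3) + 2) = 4] leading coefficient 4: divide by 4 ⇒ div: (x + 3) + 2 = 1.
Step 3. [(x + 3) + 2 = 1] peel the +2: subtract 2 from each side. So sub: x + 3 = -1.
Step 4. [x + 3 = -1] the outer +3 inverts by subtracting 3 ⇒ sub: x = -4.

Answer: x ∈ {-4}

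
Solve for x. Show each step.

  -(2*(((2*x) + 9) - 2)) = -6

Step 1. [-(2*(((2*x) + 9) - 2)) = -6] LHS negated; negate both sides. So neg: 2*(((2*x) + 9) - 2) = 6.
Step 2. [2*(((2*x) + 9) - 2) = 6] 2 out front; divide by 2 ⇒ div: ((2*x) + 9) - 2 = 3.
Step 3. [((2*x) + 9) - 2 = 3] -2 is outermost — add 2 both sides. So sub: (2*x) + 9 = 5.
Step 4. [(2*x) + 9 = 5] the outer +9 inverts by subtracting 9, so sub: 2*x = -4.
Step 5. [2*x = -4] 2 out front; divide by 2 ⇒ div: x = -2.

Answer: x ∈ {-2}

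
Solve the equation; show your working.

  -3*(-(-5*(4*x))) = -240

Step 1. [-3*(-(-5*(4*x))) = -240] leading coefficient -3: divide by -3. So div: -(-5*(4*x)) = 80.
Step 2. [-(-5*(4*x)) = 80] flip signs both sides ⇒ neg: -5*(4*x) = -80.
Step 3. [-5*(4*x) = -80] leading coefficient -5: divide by -5, so div: 4*x = 16.
Step 4. [4*x = 16] LHS = 4·(…); ÷4 both sides, so div: x = 4.

Answer: x ∈ {4}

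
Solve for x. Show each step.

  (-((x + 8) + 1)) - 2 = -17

Step 1. [(-((x + 8) + 1)) - 2 = -17] add 2: x sits inside (… - 2), so sub: -((x + 8) + 1) = -15.
Step 2. [-((x + 8) + 1) = -15] leading − — multiply by −1, so neg: (x + 8) + 1 = 15.
Step 3. [(x + 8) + 1 = 15] 1 comes off first (subtract 1). So sub: x + 8 = 14.
Step 4. [x + 8 = 14] subtract 8: x sits inside (… + 8), so sub: x = 6.

Answer: x ∈ {6}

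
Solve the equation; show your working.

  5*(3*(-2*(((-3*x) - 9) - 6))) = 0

Step 1. [5*(3*(-2*(((-3*x) - 9) - 6))) = 0] LHS = 5·(…); ÷5 both sides. So div: 3*(-2*(((-3*x) - 9) - 6)) = 0.
Step 2. [3*(-2*(((-3*x) - 9) - 6)) = 0] LHS = 3·(…); ÷3 both sides, so div: -2*(((-3*x) - 9) - 6) = 0.
Step 3. [-2*(((-3*x) - 9) - 6) = 0] divide by the outer -2. So div: ((-3*x) - 9) - 6 = 0.
Step 4. [((-3*x) - 9) - 6 = 0] 6 comes off first (add 6), so sub: (-3*x) - 9 = 6.
Step 5. [(-3*x) - 9 = 6] -3 | LHS and -3 | 6: pull -3 out ⇒ factor: x + 3 = -2.
Step 6. [x + 3 = -2] peel the +3: subtract 3 from each side ⇒ sub: x = -5.

Answer: x ∈ {-5}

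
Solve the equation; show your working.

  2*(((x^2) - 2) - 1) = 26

Step 1. [2*(((x^2) - 2) - 1) = 26] 2·(inner) — divide through by 2, so div: ((x^2) - 2) - 1 = 13.
Step 2. [((x^2) - 2) - 1 = 13] peel the -1: add 1 from each side, so sub: (x^2) - 2 = 14.
Step 3. [(x^2) - 2 = 14] 2 comes off first (add 2). So sub: x^2 = 16.
Step 4. [x^2 = 16] √ both sides: 16 ≥ 0 gives two branches ⇒ sqrt: x = 4 or -4.

Answer: x ∈ {-4, 4}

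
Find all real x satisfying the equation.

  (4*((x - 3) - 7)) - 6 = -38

Step 1. [(4*((x - 3) - 7)) - 6 = -38] add 6: x sits inside (… - 6) ⇒ sub: 4*((x - 3) - 7) = -32.
Step 2. [4*((x - 3) - 7) = -32] 4·(inner) — divide through by 4, so div: (x - 3) - 7 = -8.
Step 3. [(x - 3) - 7 = -8] the outer -7 inverts by adding 7. So sub: x - 3 = -1.
Step 4. [x - 3 = -1] -3 is outermost — add 3 both sides. So sub: x = 2.

Answer: x ∈ {2}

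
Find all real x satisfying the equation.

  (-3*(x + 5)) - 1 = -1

Step 1. [(-3*(x + 5)) - 1 = -1] -1 is outermost — add 1 both sides, so sub: -3*(x + 5) = 0.
Step 2. [-3*(x + 5) = 0] -3·(inner) — divide through by -3. So div: x + 5 = 0.
Step 3. [x + 5 = 0] peel the +5: subtract 5 from each side. So sub: x = -5.

Answer: x ∈ {-5}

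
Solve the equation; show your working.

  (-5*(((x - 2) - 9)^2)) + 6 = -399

Step 1. [(-5*(((x - 2) - 9)^2)) + 6 = -399] the outer +6 inverts by subtracting 6. So sub: -5*(((x - 2) - 9)^2) = -405.
Step 2. [-5*(((x - 2) - 9)^2) = -405] LHS = -5·(…); ÷-5 both sides. So div: ((x - 2) - 9)^2 = 81.
Step 3. [((x - 2) - 9)^2 = 81] LHS squared, RHS 81 ≥ 0: apply √ (±) ⇒ sqrt: (x - 2) - 9 = 9 or -9.
Step 4. [(x - 2) - 9 = 9 or -9] the outer -9 inverts by adding 9 ⇒ sub: x - 2 = 18 or 0.
Step 5. [x - 2 = 18 or 0] -2 is outermost — add 2 both sides. So sub: x = 20 or 2.

Answer: x ∈ {2, 20}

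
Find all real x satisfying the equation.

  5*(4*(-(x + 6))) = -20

Step 1. [5*(4*(-(x + 6))) = -20] leading coefficient 5: divide by 5. So div: 4*(-(x + 6)) = -4.
Step 2. [4*(-(x + 6)) = -4] 4 out front; divide by 4 ⇒ div: -(x + 6) = -1.
Step 3. [-(x + 6) = -1] leading − — multiply by −1, so neg: x + 6 = 1.
Step 4. [x + 6 = 1] subtract 6: x sits inside (… + 6), so sub: x = -5.

Answer: x ∈ {-5}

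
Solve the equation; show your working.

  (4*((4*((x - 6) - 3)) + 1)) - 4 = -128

Step 1. [(4*((4*((x - 6) - 3)) + 1)) - 4 = -128] 4 | LHS and 4 | -128: pull 4 out ⇒ factor: ((4*((x - 6) - 3)) + 1) - 1 = -32.
Step 2. [((4*((x - 6) - 3)) + 1) - 1 = -32] peel the -1: add 1 from each side. So sub: (4*((x - 6) - 3)) + 1 = -31.
Step 3. [(4*((x - 6) - 3)) + 1 = -31] subtract 1: x sits inside (… + 1). So sub: 4*((x - 6) - 3) = -32.
Step 4. [4*((x - 6) - 3) = -32] leading coefficient 4: divide by 4, so div: (x - 6) - 3 = -8.
Step 5. [(x - 6) - 3 = -8] add 3: x sits inside (… - 3) ⇒ sub: x - 6 = -5.
Step 6. [x - 6 = -5] peel the -6: add 6 from each side, so sub: x = 1.

Answer: x ∈ {1}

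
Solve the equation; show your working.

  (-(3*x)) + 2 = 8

Step 1. [(-(3*x)) + 2 = 8] +2 is outermost — subtract 2 both sides ⇒ sub: -(3*x) = 6.
Step 2. [-(3*x) = 6] flip signs both sides. So neg: 3*x = -6.
Step 3. [3*x = -6] leading coefficient 3: divide by 3. So div: x = -2.

Answer: x ∈ {-2}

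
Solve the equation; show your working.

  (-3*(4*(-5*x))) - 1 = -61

Step 1. [(-3*(4*(-5*x))) - 1 = -61] the outer -1 inverts by adding 1, so sub: -3*(4*(-5*x)) = -60.
Step 2. [-3*(4*(-5*x)) = -60] leading coefficient -3: divide by -3. So div: 4*(-5*x) = 20.
Step 3. [4*(-5*x) = 20] LHS = 4·(…); ÷4 both sides ⇒ div: -5*x = 5.
Step 4. [-5*x = 5] -5·(inner) — divide through by -5. So div: x = -1.

Answer: x ∈ {-1}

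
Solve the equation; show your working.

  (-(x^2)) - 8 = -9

Step 1. [(-(x^2)) - 8 = -9] peel the -8: add 8 from each side ⇒ sub: -(x^2) = -1.
Step 2. [-(x^2) = -1] leading − — multiply by −1 ⇒ neg: x^2 = 1.
Step 3. [x^2 = 1] √ both sides: 1 ≥ 0 gives two branches, so sqrt: x = 1 or -1.

Answer: x ∈ {-1, 1}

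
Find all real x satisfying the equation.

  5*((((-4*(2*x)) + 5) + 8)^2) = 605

Step 1. [5*((((-4*(2*x)) + 5) + 8)^2) = 605] 5·(inner) — divide through by 5, so div: (((-4*(2*x)) + 5) + 8)^2 = 121.
Step 2. [(((-4*(2*x)) + 5) + 8)^2 = 121] 121 ≥ 0, LHS is (·)² — take ±√, so sqrt: ((-4*(2*x)) + 5) + 8 = 11 or -11.
Step 3. [((-4*(2*x)) + 5) + 8 = 11 or -11] 8 comes off first (subtract 8), so sub: (-4*(2*x)) + 5 = 3 or -19.
Step 4. [(-4*(2*x)) + 5 = 3 or -19] subtract 5: x sits inside (… + 5). So sub: -4*(2*x) = -2 or -24.
Step 5. [-4*(2*x) = -2 or -24] -4 out front; divide by -4 ⇒ div: 2*x = 1/2 or 6.
Step 6. [2*x = 1/2 or 6] LHS = 2·(…); ÷2 both sides, so div: x = 1/4 or 3.

Answer: x ∈ {1/4, 3}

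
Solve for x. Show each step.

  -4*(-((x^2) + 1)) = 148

Step 1. [-4*(-((x^2) + 1)) = 148] leading coefficient -4: divide by -4 ⇒ div: -((x^2) + 1) = -37.
Step 2. [-((x^2) + 1) = -37] LHS negated; negate both sides. So neg: (x^2) + 1 = 37.
Step 3. [(x^2) + 1 = 37] 1 comes off first (subtract 1). So sub: x^2 = 36.
Step 4. [x^2 = 36] 36 ≥ 0, LHS is (·)² — take ±√, so sqrt: x = 6 or -6.

Answer: x ∈ {-6, 6}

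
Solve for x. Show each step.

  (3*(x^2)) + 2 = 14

Step 1. [(3*(x^2)) + 2 = 14] 2 comes off first (subtract 2), so sub: 3*(x^2) = 12.
Step 2. [3*(x^2) = 12] LHS = 3·(…); ÷3 both sides, so div: x^2 = 4.
Step 3. [x^2 = 4] √ both sides: 4 ≥ 0 gives two branches ⇒ sqrt: x = 2 or -2.

Answer: x ∈ {-2, 2}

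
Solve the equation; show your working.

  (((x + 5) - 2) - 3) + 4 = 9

Step 1. [(((x + 5) - 2) - 3) + 4 = 9] 4 comes off first (subtract 4) ⇒ sub: ((x + 5) - 2) - 3 = 5.
Step 2. [((x + 5) - 2) - 3 = 5] 3 comes off first (add 3) ⇒ sub: (x + 5) - 2 = 8.
Step 3. [(x + 5) - 2 = 8] peel the -2: add 2 from each side. So sub: x + 5 = 10.
Step 4. [x + 5 = 10] the outer +5 inverts by subtracting 5 ⇒ sub: x = 5.

Answer: x ∈ {5}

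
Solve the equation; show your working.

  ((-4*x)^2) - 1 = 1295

Step 1. [((-4*x)^2) - 1 = 1295] peel the -1: add 1 from each side. So sub: (-4*x)^2 = 1296.
Step 2. [(-4*x)^2 = 1296] LHS squared, RHS 1296 ≥ 0: apply √ (±). So sqrt: -4*x = 36 or -36.
Step 3. [-4*x = 36 or -36] leading coefficient -4: divide by -4 ⇒ div: x = -9 or 9.

Answer: x ∈ {-9, 9}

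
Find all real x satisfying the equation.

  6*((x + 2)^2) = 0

Step 1. [6*((x + 2)^2) = 0] 6·(inner) — divide through by 6, so div: (x + 2)^2 = 0.
Step 2. [(x + 2)^2 = 0] √ both sides: 0 ≥ 0 gives two branches, so sqrt: x + 2 = 0.
Step 3. [x + 2 = 0] 2 comes off first (subtract 2), so sub: x = -2.

Answer: x ∈ {-2}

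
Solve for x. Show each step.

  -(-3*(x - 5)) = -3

Step 1. [-(-3*(x - 5)) = -3] leading − — multiply by −1, so neg: -3*(x - 5) = 3.
Step 2. [-3*(x - 5) = 3] -3·(inner) — divide through by -3 ⇒ div: x - 5 = -1.
Step 3. [x - 5 = -1] peel the -5: add 5 from each side ⇒ sub: x = 4.

Answer: x ∈ {4}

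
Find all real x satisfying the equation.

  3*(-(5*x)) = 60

Step 1. [3*(-(5*x)) = 60] leading coefficient 3: divide by 3. So div: -(5*x) = 20.
Step 2. [-(5*x) = 20] flip signs both sides. So neg: 5*x = -20.
Step 3. [5*x = -20] divide by the outer 5. So div: x = -4.

Answer: x ∈ {-4}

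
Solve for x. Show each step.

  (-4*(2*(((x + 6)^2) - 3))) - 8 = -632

Step 1. [(-4*(2*(((x + 6)^2) - 3))) - 8 = -632] -8 is outermost — add 8 both sides, so sub: -4*(2*(((x + 6)^2) - 3)) = -624.
Step 2. [-4*(2*(((x + 6)^2) - 3)) = -624] -4·(inner) — divide through by -4, so div: 2*(((x + 6)^2) - 3) = 156.
Step 3. [2*(((x + 6)^2) - 3) = 156] leading coefficient 2: divide by 2 ⇒ div: ((x + 6)^2) - 3 = 78.
Step 4. [((x + 6)^2) - 3 = 78] 3 comes off first (add 3). So sub: (x + 6)^2 = 81.
Step 5. [(x + 6)^2 = 81] LHS squared, RHS 81 ≥ 0: apply √ (±) ⇒ sqrt: x + 6 = 9 or -9.
Step 6. [x + 6 = 9 or -9] peel the +6: subtract 6 from each side ⇒ sub: x = 3 or -15.

Answer: x ∈ {-15, 3}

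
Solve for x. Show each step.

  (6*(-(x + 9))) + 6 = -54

Step 1. [(6*(-(x + 9))) + 6 = -54] +6 is outermost — subtract 6 both sides. So sub: 6*(-(x + 9)) = -60.
Step 2. [6*(-(x + 9)) = -60] divide by the outer 6 ⇒ div: -(x + 9) = -10.
Step 3. [-(x + 9) = -10] flip signs both sides. So neg: x + 9 = 10.
Step 4. [x + 9 = 10] the outer +9 inverts by subtracting 9, so sub: x = 1.

Answer: x ∈ {1}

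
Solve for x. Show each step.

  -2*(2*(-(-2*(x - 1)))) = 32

Step 1. [-2*(2*(-(-2*(x - 1)))) = 32] LHS = -2·(…); ÷-2 both sides. So div: 2*(-(-2*(x - 1))) = -16.
Step 2. [2*(-(-2*(x - 1))) = -16] 2 out front; divide by 2. So div: -(-2*(x - 1)) = -8.
Step 3. [-(-2*(x - 1)) = -8] flip signs both sides, so neg: -2*(x - 1) = 8.
Step 4. [-2*(x - 1) = 8] -2·(inner) — divide through by -2, so div: x - 1 = -4.
Step 5. [x - 1 = -4] add 1: x sits inside (… - 1) ⇒ sub: x = -3.

Answer: x ∈ {-3}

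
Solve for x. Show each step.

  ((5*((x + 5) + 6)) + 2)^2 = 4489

Step 1. [((5*((x + 5) + 6)) + 2)^2 = 4489] LHS squared, RHS 4489 ≥ 0: apply √ (±). So sqrt: (5*((x + 5) + 6)) + 2 = 67 or -67.
Step 2. [(5*((x + 5) + 6)) + 2 = 67 or -67] +2 is outermost — subtract 2 both sides. So sub: 5*((x + 5) + 6) = 65 or -69.
Step 3. [5*((x + 5) + 6) = 65 or -69] divide by the outer 5. So div: (x + 5) + 6 = 13 or -69/5.
Step 4. [(x + 5) + 6 = 13 or -69/5] subtract 6: x sits inside (… + 6) ⇒ sub: x + 5 = 7 or -99/5.
Step 5. [x + 5 = 7 or -99/5] subtract 5: x sits inside (… + 5), so sub: x = 2 or -124/5.

Answer: x ∈ {-124/5, 2}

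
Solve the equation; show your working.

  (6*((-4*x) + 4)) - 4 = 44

Step 1. [(6*((-4*x) + 4)) - 4 = 44] -4 is outermost — add 4 both sides ⇒ sub: 6*((-4*x) + 4) = 48.
Step 2. [6*((-4*x) + 4) = 48] leading coefficient 6: divide by 6. So div: (-4*x) + 4 = 8.
Step 3. [(-4*x) + 4 = 8] common factor -4 (LHS and 8) — divide through, so factor: x - 1 = -2.
Step 4. [x - 1 = -2] peel the -1: add 1 from each side. So sub: x = -1.

Answer: x ∈ {-1}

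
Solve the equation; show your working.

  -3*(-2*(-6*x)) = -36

Step 1. [-3*(-2*(-6*x)) = -36] divide by the outer -3 ⇒ div: -2*(-6*x) = 12.
Step 2. [-2*(-6*x) = 12] leading coefficient -2: divide by -2, so div: -6*x = -6.
Step 3. [-6*x = -6] leading coefficient -6: divide by -6. So div: x = 1.

Answer: x ∈ {1}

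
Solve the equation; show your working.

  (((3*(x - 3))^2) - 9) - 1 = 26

Step 1. [(((3*(x - 3))^2) - 9) - 1 = 26] peel the -1: add 1 from each side, so sub: ((3*(x - 3))^2) - 9 = 27.
Step 2. [((3*(x - 3))^2) - 9 = 27] peel the -9: add 9 from each side. So sub: (3*(x - 3))^2 = 36.
Step 3. [(3*(x - 3))^2 = 36] LHS squared, RHS 36 ≥ 0: apply √ (±), so sqrt: 3*(x - 3) = 6 or -6.
Step 4. [3*(x - 3) = 6 or -6] 3·(inner) — divide through by 3. So div: x - 3 = 2 or -2.
Step 5. [x - 3 = 2 or -2] peel the -3: add 3 from each side, so sub: x = 5 or 1.

Answer: x ∈ {1, 5}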